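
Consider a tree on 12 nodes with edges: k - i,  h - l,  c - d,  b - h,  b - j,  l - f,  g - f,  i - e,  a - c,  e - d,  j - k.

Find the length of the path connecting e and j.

e – i – k – j: 3 edges.

3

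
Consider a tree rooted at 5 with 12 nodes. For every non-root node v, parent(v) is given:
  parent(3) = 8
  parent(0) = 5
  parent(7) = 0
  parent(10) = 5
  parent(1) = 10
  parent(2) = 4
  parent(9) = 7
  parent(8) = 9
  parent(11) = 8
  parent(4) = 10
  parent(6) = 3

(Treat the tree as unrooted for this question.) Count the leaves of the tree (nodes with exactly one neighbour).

Exactly 4 nodes have a single neighbour: 1, 2, 6, 11.

4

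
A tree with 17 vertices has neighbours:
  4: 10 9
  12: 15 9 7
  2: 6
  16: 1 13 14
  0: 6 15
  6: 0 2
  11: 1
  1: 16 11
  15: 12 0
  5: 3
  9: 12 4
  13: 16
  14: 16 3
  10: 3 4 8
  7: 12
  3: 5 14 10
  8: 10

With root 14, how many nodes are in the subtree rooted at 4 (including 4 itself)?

8

Descendants of 4 (including itself): 4, 9, 12, 7, 15, 0, 6, 2. That's 8.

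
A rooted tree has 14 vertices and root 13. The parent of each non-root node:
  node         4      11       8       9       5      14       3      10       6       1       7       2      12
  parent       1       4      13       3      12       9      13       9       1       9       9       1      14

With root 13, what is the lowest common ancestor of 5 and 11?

9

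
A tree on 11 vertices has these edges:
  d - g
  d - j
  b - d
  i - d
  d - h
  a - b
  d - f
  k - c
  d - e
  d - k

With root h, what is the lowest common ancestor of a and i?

Ancestors of a (toward the root): a, b, d, h.
Ancestors of i: i, d, h.
The deepest node appearing in both lists is d.

d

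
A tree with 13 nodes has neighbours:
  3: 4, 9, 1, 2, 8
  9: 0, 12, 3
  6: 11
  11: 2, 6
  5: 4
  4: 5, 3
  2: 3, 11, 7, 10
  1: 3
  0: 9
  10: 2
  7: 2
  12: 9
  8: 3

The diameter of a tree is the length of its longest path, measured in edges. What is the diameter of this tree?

5

Starting from 5, a farthest node is 6 at distance 5.
One longest path: 5 – 4 – 3 – 2 – 11 – 6.
So the diameter is 5.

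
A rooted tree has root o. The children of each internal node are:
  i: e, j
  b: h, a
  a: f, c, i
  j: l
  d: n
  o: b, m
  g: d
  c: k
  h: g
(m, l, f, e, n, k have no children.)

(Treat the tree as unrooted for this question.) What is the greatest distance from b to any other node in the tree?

4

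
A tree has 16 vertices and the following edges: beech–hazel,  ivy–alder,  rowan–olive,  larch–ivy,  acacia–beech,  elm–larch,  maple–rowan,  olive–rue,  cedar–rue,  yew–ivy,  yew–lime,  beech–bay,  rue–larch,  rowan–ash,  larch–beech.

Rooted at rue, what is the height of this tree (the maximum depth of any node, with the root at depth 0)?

lime sits deepest: rue–larch–ivy–yew–lime — 4 edges from the root.

4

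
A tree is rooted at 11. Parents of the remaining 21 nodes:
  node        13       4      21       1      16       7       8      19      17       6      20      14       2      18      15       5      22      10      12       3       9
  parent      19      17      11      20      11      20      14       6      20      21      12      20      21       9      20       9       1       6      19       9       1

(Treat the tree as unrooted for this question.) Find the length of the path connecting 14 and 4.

3

The path is 14 – 20 – 17 – 4, which has 3 edges.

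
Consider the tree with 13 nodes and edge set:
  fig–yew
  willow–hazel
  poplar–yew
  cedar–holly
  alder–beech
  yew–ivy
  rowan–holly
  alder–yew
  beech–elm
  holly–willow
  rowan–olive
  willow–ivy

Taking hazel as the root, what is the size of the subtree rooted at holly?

4

Descendants of holly (including itself): holly, rowan, cedar, olive. That's 4.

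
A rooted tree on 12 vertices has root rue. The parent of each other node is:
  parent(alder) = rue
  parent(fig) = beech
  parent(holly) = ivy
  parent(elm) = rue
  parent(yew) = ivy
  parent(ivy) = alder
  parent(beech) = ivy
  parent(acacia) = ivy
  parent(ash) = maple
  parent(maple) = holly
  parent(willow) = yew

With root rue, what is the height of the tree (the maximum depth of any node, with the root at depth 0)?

5

The longest root-to-leaf path is rue-alder-ivy-holly-maple-ash (5 edges).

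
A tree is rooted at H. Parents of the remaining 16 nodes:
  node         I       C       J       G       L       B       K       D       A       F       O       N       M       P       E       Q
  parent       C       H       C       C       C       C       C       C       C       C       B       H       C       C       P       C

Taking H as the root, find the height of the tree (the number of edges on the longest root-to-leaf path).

A deepest node is O, reached by H → C → B → O.
That path has 3 edges, so the height is 3.

3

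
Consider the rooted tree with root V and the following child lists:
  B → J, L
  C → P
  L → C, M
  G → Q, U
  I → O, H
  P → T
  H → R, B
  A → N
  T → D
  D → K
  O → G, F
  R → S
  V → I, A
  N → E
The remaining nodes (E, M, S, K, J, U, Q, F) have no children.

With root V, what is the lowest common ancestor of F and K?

I

F's ancestor chain is F, O, I, V and K's is K, D, T, P, C, L, B, H, I, V; they first meet at I.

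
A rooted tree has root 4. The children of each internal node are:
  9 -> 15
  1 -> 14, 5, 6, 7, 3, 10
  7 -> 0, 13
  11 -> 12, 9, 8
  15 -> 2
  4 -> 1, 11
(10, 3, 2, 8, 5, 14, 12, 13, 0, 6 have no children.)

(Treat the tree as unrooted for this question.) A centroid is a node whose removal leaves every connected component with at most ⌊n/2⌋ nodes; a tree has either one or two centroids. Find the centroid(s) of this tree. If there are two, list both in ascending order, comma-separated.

1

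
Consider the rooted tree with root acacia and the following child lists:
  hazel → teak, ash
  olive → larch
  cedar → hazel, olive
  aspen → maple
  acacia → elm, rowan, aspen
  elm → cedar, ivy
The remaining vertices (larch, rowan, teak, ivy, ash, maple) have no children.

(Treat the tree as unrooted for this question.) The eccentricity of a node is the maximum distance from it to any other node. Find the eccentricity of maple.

6

Distances from maple peak at 6, attained at teak (ash, larch also at distance 6).
maple – aspen – acacia – elm – cedar – hazel – teak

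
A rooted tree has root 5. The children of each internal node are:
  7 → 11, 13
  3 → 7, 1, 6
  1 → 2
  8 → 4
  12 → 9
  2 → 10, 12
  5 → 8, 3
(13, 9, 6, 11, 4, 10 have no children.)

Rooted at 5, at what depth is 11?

5–3–7–11 — 3 edges.

3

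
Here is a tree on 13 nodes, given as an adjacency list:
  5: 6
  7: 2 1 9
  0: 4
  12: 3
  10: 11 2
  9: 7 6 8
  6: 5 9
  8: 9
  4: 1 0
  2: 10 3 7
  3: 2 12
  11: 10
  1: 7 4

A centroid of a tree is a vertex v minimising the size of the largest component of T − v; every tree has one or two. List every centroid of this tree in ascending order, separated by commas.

If 7 is removed the pieces have sizes 5, 4, 3, all ≤ ⌊13/2⌋ = 6.
No neighbour of 7 does as well, so 7 is the unique centroid.

7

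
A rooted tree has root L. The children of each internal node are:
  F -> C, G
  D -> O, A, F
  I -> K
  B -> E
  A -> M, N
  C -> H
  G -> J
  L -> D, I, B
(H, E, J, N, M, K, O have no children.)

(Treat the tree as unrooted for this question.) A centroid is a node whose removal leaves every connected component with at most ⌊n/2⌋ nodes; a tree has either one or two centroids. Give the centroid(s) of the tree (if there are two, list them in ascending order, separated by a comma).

Removing D splits the tree into components of sizes 5, 5, 3, 1; the largest is 5 ≤ ⌊15/2⌋ = 7.
No neighbour of D does as well, so D is the unique centroid.

D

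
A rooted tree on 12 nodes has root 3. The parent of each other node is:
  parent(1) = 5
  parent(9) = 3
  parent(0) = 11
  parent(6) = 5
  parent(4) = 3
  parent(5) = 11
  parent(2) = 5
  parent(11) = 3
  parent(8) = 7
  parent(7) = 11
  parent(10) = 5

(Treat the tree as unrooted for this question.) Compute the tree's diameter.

A longest path is 9 – 3 – 11 – 5 – 2, with 4 edges.

4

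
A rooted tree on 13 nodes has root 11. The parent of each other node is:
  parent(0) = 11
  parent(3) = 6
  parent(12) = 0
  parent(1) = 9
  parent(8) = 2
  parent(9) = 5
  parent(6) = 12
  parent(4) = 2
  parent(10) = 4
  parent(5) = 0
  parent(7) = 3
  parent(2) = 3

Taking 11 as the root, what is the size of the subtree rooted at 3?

The subtree rooted at 3 contains: 3, 7, 2, 4, 8, 10 — 6 nodes.

6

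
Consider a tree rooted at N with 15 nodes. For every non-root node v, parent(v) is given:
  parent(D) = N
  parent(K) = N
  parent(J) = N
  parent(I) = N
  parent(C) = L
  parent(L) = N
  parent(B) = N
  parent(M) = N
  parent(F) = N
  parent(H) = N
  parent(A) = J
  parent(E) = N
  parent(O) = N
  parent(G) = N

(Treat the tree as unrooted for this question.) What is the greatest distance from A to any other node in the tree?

4

Distances from A peak at 4, attained at C.
A – J – N – L – C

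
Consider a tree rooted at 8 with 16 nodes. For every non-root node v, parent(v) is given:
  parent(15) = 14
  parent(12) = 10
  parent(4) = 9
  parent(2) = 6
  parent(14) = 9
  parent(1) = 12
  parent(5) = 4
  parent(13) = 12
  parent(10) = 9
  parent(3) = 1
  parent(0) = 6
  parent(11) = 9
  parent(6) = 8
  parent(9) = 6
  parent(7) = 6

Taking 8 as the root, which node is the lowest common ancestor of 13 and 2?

6

Ancestors of 13 (toward the root): 13, 12, 10, 9, 6, 8.
Ancestors of 2: 2, 6, 8.
The deepest node appearing in both lists is 6.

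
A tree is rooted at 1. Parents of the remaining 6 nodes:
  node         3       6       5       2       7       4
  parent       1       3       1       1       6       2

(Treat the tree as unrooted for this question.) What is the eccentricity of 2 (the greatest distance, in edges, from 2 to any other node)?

4

The node farthest from 2 is 7, via 2-1-3-6-7 — 4 edges.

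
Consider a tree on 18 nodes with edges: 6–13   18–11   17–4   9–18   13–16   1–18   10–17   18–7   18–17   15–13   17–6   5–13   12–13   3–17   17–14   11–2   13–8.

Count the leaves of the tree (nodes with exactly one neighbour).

The leaves are 1, 2, 3, 4, 5, 7, 8, 9, 10, 12, 14, 15, 16.
That is 13 leaves.

13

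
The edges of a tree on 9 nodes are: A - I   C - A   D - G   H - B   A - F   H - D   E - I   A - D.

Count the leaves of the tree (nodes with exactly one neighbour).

5

Exactly 5 nodes have a single neighbour: B, C, E, F, G.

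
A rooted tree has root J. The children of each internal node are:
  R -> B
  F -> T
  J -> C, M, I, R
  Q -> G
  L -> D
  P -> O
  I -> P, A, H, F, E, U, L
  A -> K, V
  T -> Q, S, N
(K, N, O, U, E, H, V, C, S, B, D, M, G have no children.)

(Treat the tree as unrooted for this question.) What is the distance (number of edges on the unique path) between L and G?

5

L - I - F - T - Q - G: 5 edges.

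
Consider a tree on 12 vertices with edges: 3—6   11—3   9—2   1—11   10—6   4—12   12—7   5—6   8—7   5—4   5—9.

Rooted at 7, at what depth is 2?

5

7–12–4–5–9–2 — 5 edges.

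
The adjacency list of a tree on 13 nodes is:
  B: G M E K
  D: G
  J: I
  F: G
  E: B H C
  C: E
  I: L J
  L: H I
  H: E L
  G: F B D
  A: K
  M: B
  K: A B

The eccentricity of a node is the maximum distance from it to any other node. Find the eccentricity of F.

7

The node farthest from F is J, via F–G–B–E–H–L–I–J — 7 edges.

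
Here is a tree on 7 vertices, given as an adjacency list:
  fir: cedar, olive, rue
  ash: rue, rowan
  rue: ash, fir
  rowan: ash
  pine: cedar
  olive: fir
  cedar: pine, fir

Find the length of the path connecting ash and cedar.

3

Walking from ash: ash – rue – fir – cedar. Length 3.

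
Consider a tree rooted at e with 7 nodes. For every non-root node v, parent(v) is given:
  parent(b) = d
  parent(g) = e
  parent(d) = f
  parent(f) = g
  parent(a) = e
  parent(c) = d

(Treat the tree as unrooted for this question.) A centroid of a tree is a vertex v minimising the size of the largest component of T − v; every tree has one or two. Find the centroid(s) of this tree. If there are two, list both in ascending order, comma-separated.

Delete f: the remaining components have sizes 3, 3. Max 3 ≤ 3, so f is a centroid.
Every other node leaves some component of size > 3, so the centroid is unique.

f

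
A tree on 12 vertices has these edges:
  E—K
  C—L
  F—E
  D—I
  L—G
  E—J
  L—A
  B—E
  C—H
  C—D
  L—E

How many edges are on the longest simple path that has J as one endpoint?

5

A farthest node from J is I.
The path J-E-L-C-D-I has 5 edges.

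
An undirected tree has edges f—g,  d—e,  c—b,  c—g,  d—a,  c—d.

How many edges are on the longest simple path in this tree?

BFS from a reaches f last, at distance 4; BFS from f confirms no node is farther.
Path: a - d - c - g - f.

4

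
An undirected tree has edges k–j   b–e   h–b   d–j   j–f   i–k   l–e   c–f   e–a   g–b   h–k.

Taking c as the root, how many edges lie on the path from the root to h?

4

Path from c to h: c – f – j – k – h, which has 4 edges.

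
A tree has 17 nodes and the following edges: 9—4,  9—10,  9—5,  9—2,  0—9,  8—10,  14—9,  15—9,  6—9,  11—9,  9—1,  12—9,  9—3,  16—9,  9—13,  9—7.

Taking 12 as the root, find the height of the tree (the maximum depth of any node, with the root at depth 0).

3

8 sits deepest: 12 → 9 → 10 → 8 — 3 edges from the root.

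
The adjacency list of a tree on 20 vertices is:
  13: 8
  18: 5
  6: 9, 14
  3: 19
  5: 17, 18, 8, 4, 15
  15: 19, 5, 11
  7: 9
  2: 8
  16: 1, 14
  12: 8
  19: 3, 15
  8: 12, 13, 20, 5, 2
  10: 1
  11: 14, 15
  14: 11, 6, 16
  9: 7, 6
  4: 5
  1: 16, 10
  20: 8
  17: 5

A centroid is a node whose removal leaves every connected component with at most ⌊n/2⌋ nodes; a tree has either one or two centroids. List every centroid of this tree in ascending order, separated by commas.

15

Removing 15 splits the tree into components of sizes 9, 8, 2; the largest is 9 ≤ ⌊20/2⌋ = 10.
Every other node leaves some component of size > 10, so the centroid is unique.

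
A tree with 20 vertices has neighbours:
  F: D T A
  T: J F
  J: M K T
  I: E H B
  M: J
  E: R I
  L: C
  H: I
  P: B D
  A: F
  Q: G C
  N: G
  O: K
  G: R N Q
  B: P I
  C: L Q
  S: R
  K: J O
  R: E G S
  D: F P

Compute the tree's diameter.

14

BFS from O reaches L last, at distance 14; BFS from L confirms no node is farther.
Path: O – K – J – T – F – D – P – B – I – E – R – G – Q – C – L.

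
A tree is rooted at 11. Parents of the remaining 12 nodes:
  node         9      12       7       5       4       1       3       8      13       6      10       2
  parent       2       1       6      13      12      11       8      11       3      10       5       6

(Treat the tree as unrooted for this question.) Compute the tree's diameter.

11

A longest path is 9 – 2 – 6 – 10 – 5 – 13 – 3 – 8 – 11 – 1 – 12 – 4, with 11 edges.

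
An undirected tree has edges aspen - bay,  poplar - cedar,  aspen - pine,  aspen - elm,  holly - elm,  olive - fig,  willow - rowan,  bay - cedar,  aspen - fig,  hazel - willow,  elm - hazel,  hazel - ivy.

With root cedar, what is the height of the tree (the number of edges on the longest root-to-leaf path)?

6

rowan sits deepest: cedar – bay – aspen – elm – hazel – willow – rowan — 6 edges from the root.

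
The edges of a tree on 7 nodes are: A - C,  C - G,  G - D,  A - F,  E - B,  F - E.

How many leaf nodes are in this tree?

The leaves are B, D.
That is 2 leaves.

2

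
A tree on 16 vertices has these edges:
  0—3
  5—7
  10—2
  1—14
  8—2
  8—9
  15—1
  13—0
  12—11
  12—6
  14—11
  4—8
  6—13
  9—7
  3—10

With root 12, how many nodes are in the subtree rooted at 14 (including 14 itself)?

The subtree rooted at 14 contains: 14, 1, 15 — 3 nodes.

3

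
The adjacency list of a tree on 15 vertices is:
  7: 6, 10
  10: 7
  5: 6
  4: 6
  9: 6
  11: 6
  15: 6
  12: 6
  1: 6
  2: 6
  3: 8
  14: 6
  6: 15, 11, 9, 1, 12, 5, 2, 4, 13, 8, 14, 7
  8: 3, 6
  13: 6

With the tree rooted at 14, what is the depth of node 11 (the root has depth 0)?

14 – 6 – 11 — 2 edges.

2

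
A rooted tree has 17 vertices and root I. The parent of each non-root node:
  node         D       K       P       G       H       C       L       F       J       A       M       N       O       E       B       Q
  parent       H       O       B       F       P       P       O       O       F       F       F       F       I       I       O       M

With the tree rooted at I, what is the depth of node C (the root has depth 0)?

4

Path from I to C: I – O – B – P – C, which has 4 edges.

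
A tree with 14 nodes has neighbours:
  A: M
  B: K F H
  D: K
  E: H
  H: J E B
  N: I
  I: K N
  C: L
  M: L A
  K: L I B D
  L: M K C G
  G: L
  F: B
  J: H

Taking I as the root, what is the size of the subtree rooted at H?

H's subtree: {H, J, E}, size 3.

3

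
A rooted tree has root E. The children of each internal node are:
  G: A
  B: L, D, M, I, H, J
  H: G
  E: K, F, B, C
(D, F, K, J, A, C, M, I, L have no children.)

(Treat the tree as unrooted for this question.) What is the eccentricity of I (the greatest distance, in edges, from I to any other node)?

4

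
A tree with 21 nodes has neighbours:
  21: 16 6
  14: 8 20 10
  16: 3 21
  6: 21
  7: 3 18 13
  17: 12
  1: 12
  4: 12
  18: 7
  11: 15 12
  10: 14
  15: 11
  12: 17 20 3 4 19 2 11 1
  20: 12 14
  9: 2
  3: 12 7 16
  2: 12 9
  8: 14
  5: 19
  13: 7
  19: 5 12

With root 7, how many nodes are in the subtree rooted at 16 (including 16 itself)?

3

The subtree rooted at 16 contains: 16, 21, 6 — 3 nodes.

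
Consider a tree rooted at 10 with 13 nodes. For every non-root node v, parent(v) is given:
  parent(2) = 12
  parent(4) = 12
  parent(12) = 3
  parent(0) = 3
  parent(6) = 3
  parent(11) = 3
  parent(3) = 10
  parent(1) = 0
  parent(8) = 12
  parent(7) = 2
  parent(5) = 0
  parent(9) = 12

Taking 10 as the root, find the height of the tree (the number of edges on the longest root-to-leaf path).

A deepest node is 7, reached by 10 → 3 → 12 → 2 → 7.
That path has 4 edges, so the height is 4.

4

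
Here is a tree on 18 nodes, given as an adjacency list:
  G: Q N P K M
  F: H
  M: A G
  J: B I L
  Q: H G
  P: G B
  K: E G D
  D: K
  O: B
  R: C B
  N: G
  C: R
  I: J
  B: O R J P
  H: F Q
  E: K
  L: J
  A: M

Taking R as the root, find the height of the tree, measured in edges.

6

A deepest node is F, reached by R – B – P – G – Q – H – F.
That path has 6 edges, so the height is 6.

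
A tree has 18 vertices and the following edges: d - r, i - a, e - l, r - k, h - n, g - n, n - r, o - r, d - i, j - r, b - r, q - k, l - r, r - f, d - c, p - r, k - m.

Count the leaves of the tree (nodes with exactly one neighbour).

Degree-1 nodes: a, b, c, e, f, g, h, j, m, o, p, q — 12 of them.

12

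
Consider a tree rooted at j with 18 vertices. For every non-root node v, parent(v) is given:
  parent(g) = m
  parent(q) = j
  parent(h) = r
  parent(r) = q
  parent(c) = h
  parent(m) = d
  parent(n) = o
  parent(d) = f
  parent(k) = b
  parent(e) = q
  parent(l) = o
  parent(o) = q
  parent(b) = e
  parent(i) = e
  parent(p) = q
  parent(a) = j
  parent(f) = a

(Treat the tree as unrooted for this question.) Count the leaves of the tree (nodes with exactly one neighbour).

7

Exactly 7 nodes have a single neighbour: c, g, i, k, l, n, p.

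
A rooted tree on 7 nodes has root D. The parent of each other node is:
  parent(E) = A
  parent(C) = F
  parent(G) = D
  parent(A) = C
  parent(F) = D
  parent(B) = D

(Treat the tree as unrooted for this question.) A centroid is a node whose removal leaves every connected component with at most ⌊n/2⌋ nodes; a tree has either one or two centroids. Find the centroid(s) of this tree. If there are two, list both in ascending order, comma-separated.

If F is removed the pieces have sizes 3, 3, all ≤ ⌊7/2⌋ = 3.
No neighbour of F does as well, so F is the unique centroid.

F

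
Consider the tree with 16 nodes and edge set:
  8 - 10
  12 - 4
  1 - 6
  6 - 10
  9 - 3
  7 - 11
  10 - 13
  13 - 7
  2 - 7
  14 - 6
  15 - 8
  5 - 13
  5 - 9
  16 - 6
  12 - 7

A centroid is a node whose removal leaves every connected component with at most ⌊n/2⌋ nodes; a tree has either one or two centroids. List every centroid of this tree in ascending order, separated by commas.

Removing 13 splits the tree into components of sizes 7, 5, 3; the largest is 7 ≤ ⌊16/2⌋ = 8.
Every other node leaves some component of size > 8, so the centroid is unique.

13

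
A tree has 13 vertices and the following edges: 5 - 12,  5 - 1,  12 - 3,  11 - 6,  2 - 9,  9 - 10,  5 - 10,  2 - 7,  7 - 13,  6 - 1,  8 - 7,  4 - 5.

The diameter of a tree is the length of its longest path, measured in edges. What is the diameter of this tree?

8

Starting from 13, a farthest node is 11 at distance 8.
One longest path: 13–7–2–9–10–5–1–6–11.
So the diameter is 8.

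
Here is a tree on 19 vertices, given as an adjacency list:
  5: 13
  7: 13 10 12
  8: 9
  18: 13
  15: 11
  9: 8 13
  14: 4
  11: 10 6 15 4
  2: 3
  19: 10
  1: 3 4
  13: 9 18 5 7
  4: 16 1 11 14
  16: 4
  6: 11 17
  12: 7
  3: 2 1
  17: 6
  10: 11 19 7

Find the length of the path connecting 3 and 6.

4

Walking from 3: 3–1–4–11–6. Length 4.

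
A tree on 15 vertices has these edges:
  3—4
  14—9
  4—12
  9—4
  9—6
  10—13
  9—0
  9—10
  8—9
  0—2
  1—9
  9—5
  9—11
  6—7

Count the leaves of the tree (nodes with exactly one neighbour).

10

Exactly 10 nodes have a single neighbour: 1, 2, 3, 5, 7, 8, 11, 12, 13, 14.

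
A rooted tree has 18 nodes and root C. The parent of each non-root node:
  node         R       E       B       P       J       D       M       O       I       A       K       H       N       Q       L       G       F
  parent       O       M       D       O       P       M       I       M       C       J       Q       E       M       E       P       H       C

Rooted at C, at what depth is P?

4

C – I – M – O – P — 4 edges.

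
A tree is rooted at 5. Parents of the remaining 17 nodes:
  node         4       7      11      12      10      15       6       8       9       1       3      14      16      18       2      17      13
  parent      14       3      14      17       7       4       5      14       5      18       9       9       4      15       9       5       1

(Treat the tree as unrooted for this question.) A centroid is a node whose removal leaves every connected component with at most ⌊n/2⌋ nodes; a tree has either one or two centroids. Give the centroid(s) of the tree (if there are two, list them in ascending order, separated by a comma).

Delete 14: the remaining components have sizes 9, 6, 1, 1. Max 9 ≤ 9, so 14 is a centroid.
Its neighbour 9 also leaves a largest component of size 9, so both are centroids.

9, 14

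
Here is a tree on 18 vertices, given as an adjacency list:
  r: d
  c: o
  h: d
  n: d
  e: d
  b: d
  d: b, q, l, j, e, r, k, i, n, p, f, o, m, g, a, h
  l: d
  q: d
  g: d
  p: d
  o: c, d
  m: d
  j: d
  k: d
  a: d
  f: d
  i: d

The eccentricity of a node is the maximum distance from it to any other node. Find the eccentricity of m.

Distances from m peak at 3, attained at c.
m – d – o – c

3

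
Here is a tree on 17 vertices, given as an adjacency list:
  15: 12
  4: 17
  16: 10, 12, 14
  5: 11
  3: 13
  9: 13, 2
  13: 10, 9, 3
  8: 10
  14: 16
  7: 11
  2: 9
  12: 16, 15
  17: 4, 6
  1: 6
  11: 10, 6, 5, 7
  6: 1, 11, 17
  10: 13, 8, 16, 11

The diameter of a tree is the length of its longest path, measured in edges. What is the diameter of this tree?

7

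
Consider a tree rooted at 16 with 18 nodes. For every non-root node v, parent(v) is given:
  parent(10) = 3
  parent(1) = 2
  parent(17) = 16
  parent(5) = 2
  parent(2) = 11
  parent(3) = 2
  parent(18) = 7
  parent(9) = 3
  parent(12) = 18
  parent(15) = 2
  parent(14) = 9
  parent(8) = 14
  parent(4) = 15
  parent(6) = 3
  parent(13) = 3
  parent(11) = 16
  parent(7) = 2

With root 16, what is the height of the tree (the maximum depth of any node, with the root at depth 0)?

The longest root-to-leaf path is 16 – 11 – 2 – 3 – 9 – 14 – 8 (6 edges).

6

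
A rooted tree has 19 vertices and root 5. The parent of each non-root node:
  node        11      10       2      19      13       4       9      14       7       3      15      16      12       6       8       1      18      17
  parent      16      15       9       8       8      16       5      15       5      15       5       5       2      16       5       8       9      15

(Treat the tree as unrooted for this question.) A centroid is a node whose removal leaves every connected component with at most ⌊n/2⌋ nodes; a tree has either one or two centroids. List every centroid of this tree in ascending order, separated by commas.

5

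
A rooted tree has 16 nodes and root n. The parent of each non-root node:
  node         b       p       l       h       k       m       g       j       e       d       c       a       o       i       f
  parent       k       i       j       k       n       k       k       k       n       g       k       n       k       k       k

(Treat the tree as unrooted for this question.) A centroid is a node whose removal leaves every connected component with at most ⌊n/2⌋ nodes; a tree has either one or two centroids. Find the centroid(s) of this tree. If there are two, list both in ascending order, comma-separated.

k

Removing k splits the tree into components of sizes 3, 2, 2, 2, 1, 1, 1, 1, 1, 1; the largest is 3 ≤ ⌊16/2⌋ = 8.
Every other node leaves some component of size > 8, so the centroid is unique.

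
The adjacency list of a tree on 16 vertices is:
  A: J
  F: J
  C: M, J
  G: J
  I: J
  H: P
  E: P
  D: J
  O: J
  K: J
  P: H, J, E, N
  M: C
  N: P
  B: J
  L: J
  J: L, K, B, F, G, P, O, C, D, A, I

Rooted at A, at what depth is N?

Path from A to N: A → J → P → N, which has 3 edges.

3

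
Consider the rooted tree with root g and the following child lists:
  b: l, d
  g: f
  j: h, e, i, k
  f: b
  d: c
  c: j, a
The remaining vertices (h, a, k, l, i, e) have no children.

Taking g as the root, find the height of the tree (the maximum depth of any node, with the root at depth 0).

i sits deepest: g-f-b-d-c-j-i — 6 edges from the root.

6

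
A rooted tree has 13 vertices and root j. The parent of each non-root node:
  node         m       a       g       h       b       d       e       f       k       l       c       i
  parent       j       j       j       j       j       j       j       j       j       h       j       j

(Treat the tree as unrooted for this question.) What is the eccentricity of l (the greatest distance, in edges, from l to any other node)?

3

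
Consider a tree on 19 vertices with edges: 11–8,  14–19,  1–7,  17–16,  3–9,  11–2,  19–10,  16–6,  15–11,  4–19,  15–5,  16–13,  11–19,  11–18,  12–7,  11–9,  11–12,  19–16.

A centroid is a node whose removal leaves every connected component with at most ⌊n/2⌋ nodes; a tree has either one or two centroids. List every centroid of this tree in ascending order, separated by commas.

If 11 is removed the pieces have sizes 8, 3, 2, 2, 1, 1, 1, all ≤ ⌊19/2⌋ = 9.
No neighbour of 11 does as well, so 11 is the unique centroid.

11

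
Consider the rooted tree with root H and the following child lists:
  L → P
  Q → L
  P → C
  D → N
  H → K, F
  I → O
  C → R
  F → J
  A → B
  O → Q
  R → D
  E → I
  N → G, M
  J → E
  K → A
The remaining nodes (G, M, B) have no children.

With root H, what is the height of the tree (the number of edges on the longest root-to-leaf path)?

13

A deepest node is G, reached by H – F – J – E – I – O – Q – L – P – C – R – D – N – G.
That path has 13 edges, so the height is 13.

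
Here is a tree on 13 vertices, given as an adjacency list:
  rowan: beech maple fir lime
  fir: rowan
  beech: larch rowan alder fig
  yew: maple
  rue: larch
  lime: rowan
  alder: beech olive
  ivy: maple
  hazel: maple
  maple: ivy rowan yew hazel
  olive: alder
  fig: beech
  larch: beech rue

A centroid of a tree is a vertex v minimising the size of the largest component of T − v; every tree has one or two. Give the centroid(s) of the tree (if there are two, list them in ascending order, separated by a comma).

Removing rowan splits the tree into components of sizes 6, 4, 1, 1; the largest is 6 ≤ ⌊13/2⌋ = 6.
Every other node leaves some component of size > 6, so the centroid is unique.

rowan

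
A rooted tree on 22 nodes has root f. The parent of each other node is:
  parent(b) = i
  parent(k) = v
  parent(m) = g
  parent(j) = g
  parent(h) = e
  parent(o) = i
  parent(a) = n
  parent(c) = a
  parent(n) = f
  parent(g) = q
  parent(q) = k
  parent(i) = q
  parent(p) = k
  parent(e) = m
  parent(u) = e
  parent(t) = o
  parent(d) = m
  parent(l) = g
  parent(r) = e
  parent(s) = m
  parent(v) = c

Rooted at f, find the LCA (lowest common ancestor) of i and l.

q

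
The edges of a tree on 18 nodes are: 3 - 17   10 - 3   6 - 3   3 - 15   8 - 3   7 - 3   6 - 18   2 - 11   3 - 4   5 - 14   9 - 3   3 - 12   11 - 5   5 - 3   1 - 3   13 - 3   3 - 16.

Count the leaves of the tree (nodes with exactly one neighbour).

Degree-1 nodes: 1, 2, 4, 7, 8, 9, 10, 12, 13, 14, 15, 16, 17, 18 — 14 of them.

14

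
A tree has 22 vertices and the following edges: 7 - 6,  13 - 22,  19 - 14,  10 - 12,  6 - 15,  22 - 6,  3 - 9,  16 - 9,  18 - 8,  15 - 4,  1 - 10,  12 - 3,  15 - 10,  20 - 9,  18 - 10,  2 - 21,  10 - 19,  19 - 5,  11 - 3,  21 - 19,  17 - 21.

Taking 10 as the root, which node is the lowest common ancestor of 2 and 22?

Path 2→root: 2 21 19 10; path 22→root: 22 6 15 10.
First common node: 10.

10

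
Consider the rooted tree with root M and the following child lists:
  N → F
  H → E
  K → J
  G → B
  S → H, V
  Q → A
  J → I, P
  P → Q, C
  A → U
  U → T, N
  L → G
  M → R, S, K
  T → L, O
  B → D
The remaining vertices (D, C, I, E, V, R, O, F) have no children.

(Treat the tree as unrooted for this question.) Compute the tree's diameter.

14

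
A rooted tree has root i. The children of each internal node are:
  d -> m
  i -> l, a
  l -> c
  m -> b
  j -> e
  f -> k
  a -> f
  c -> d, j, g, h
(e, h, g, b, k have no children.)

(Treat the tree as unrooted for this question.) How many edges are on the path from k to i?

3

k–f–a–i: 3 edges.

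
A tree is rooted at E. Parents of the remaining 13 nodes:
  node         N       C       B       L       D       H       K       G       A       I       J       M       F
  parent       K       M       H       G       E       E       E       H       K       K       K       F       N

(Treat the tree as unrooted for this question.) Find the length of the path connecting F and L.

F – N – K – E – H – G – L: 6 edges.

6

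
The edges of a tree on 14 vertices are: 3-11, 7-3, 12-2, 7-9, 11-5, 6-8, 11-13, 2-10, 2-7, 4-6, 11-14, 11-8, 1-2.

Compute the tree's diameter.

7

A longest path is 4–6–8–11–3–7–2–1, with 7 edges.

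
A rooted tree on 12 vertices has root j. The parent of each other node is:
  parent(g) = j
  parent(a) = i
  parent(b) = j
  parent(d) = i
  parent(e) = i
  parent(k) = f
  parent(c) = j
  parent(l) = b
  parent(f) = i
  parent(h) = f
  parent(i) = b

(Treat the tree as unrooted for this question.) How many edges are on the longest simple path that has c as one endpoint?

A farthest node from c is k (h also at distance 5).
The path c–j–b–i–f–k has 5 edges.

5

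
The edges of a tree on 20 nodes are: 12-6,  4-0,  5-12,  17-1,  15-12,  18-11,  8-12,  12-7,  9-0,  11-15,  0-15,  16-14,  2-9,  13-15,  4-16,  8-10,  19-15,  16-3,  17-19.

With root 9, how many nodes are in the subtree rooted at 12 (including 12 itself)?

12's subtree: {12, 6, 8, 7, 5, 10}, size 6.

6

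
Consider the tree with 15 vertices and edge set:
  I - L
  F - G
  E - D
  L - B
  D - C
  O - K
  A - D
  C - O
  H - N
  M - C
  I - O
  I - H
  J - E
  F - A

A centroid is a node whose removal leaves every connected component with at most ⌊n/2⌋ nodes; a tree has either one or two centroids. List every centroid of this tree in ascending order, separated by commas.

Delete C: the remaining components have sizes 7, 6, 1. Max 7 ≤ 7, so C is a centroid.
Every other node leaves some component of size > 7, so the centroid is unique.

C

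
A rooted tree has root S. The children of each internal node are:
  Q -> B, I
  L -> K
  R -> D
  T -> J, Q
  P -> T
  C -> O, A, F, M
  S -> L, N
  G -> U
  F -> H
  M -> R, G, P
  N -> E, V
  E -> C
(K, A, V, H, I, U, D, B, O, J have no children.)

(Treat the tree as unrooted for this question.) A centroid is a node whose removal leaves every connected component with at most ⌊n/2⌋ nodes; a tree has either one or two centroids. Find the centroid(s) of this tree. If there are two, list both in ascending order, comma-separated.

Removing C splits the tree into components of sizes 11, 6, 2, 1, 1; the largest is 11 ≤ ⌊22/2⌋ = 11.
M is adjacent to C and is also a centroid (the largest component after removing it is likewise 11).

C, M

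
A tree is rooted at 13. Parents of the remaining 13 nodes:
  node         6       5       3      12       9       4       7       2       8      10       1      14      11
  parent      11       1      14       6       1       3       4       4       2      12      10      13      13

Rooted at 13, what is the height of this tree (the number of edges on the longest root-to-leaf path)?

6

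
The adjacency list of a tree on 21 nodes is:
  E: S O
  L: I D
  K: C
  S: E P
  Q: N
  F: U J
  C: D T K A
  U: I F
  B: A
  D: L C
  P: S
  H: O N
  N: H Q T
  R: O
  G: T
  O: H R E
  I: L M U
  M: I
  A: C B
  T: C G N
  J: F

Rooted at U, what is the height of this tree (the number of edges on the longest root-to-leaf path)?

P sits deepest: U-I-L-D-C-T-N-H-O-E-S-P — 11 edges from the root.

11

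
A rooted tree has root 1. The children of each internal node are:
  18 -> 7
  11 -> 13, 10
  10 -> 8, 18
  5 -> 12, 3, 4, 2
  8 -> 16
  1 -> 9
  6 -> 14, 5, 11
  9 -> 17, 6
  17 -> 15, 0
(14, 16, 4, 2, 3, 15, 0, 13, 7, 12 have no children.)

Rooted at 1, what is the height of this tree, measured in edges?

The longest root-to-leaf path is 1 – 9 – 6 – 11 – 10 – 8 – 16 (6 edges).

6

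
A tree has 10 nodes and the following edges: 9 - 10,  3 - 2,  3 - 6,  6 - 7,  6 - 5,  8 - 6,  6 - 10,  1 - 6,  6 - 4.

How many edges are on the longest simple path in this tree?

Starting from 9, a farthest node is 2 at distance 4.
One longest path: 9–10–6–3–2.
So the diameter is 4.

4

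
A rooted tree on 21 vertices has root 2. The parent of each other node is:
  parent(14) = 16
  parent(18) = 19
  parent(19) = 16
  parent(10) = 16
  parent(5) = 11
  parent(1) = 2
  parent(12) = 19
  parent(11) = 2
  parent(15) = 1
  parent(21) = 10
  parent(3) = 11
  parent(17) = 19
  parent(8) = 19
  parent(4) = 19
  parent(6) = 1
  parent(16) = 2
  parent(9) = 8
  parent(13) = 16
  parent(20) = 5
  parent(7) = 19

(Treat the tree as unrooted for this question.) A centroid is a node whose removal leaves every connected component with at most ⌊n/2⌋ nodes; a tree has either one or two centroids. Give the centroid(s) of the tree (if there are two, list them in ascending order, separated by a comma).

Delete 16: the remaining components have sizes 8, 8, 2, 1, 1. Max 8 ≤ 10, so 16 is a centroid.
No neighbour of 16 does as well, so 16 is the unique centroid.

16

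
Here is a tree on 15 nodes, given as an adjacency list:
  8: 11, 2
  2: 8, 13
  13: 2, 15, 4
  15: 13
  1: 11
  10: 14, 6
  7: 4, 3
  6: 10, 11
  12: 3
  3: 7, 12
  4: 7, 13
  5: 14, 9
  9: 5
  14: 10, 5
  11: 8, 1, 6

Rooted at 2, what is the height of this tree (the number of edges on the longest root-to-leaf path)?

7

A deepest node is 9, reached by 2-8-11-6-10-14-5-9.
That path has 7 edges, so the height is 7.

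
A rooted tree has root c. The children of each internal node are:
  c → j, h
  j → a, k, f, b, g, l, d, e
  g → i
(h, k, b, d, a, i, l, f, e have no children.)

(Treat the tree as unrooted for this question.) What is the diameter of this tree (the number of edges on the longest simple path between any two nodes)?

4

Starting from i, a farthest node is h at distance 4.
One longest path: i–g–j–c–h.
So the diameter is 4.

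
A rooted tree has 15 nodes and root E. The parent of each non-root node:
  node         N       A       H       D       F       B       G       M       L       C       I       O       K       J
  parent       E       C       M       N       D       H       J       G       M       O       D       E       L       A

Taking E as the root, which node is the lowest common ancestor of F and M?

E

Path F→root: F D N E; path M→root: M G J A C O E.
First common node: E.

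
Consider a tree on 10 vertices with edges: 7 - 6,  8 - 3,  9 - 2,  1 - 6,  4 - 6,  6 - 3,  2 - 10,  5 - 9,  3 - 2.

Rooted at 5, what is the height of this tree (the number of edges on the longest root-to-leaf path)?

1 sits deepest: 5 → 9 → 2 → 3 → 6 → 1 — 5 edges from the root.

5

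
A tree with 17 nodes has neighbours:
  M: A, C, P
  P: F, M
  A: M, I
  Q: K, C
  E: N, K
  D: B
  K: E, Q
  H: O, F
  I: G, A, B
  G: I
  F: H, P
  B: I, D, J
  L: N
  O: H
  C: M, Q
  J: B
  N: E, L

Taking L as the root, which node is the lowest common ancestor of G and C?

C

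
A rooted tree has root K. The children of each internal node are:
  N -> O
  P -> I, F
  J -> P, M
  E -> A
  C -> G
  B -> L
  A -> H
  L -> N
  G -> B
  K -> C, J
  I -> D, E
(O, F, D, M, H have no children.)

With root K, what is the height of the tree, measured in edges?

A deepest node is H, reached by K–J–P–I–E–A–H.
That path has 6 edges, so the height is 6.

6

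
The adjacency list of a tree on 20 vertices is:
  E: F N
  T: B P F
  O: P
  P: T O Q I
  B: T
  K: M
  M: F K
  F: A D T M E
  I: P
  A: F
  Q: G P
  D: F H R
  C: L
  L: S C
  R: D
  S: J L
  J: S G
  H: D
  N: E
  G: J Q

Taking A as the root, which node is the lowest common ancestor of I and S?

P

Path I→root: I P T F A; path S→root: S J G Q P T F A.
First common node: P.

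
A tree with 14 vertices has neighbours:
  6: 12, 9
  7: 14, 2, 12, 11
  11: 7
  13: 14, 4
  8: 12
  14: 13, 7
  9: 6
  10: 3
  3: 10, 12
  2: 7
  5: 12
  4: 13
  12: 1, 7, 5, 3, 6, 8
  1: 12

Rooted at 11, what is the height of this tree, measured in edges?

A deepest node is 9, reached by 11–7–12–6–9.
That path has 4 edges, so the height is 4.

4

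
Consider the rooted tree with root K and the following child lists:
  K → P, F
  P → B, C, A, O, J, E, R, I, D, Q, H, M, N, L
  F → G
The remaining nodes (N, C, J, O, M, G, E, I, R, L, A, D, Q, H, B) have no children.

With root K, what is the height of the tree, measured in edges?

2

The longest root-to-leaf path is K-P-B (2 edges).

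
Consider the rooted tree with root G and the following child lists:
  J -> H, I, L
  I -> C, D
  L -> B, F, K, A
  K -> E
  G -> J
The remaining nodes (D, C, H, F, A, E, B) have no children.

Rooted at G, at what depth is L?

G → J → L — 2 edges.

2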